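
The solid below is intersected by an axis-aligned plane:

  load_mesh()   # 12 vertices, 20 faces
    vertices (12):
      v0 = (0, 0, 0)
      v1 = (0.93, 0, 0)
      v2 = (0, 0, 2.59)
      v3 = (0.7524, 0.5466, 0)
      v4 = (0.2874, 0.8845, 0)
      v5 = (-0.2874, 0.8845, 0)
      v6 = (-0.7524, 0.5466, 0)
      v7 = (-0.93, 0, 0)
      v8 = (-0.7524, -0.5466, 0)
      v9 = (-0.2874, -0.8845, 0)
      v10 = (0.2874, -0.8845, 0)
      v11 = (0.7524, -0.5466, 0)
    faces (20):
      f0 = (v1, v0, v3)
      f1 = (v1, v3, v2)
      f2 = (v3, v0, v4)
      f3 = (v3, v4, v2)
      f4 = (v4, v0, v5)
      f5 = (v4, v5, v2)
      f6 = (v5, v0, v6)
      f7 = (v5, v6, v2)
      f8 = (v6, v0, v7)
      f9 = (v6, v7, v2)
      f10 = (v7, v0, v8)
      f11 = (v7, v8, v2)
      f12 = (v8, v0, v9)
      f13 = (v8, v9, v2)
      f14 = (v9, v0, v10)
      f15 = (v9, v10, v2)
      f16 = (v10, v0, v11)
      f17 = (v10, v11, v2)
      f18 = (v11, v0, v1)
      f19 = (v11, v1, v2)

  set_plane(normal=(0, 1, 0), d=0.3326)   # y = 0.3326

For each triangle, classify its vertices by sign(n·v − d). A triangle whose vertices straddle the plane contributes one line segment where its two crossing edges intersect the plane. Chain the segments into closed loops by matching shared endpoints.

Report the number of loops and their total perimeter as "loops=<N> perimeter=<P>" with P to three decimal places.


Straddling triangles (10 of 20):
  (v1,v0,v3) [--+] → (0.457827, 0.3326, 0)–(0.821932, 0.3326, 0)  len=0.3641
  (v1,v3,v2) [-+-] → (0.821932, 0.3326, 0)–(0.457827, 0.3326, 1.01401)  len=1.0774
  (v3,v0,v4) [+-+] → (0.457827, 0.3326, 0)–(0.108071, 0.3326, 0)  len=0.3498
  (v3,v4,v2) [++-] → (0.108071, 0.3326, 1.61608)–(0.457827, 0.3326, 1.01401)  len=0.6963
  (v4,v0,v5) [+-+] → (0.108071, 0.3326, 0)–(-0.108071, 0.3326, 0)  len=0.2161
  (v4,v5,v2) [++-] → (-0.108071, 0.3326, 1.61608)–(0.108071, 0.3326, 1.61608)  len=0.2161
  (v5,v0,v6) [+-+] → (-0.108071, 0.3326, 0)–(-0.457827, 0.3326, 0)  len=0.3498
  (v5,v6,v2) [++-] → (-0.457827, 0.3326, 1.01401)–(-0.108071, 0.3326, 1.61608)  len=0.6963
  (v6,v0,v7) [+--] → (-0.457827, 0.3326, 0)–(-0.821932, 0.3326, 0)  len=0.3641
  (v6,v7,v2) [+--] → (-0.821932, 0.3326, 0)–(-0.457827, 0.3326, 1.01401)  len=1.0774

Chained into 1 loop(s):
  loop 1: 10 segments, perimeter = 5.4074
Total perimeter = 5.407

loops=1 perimeter=5.407


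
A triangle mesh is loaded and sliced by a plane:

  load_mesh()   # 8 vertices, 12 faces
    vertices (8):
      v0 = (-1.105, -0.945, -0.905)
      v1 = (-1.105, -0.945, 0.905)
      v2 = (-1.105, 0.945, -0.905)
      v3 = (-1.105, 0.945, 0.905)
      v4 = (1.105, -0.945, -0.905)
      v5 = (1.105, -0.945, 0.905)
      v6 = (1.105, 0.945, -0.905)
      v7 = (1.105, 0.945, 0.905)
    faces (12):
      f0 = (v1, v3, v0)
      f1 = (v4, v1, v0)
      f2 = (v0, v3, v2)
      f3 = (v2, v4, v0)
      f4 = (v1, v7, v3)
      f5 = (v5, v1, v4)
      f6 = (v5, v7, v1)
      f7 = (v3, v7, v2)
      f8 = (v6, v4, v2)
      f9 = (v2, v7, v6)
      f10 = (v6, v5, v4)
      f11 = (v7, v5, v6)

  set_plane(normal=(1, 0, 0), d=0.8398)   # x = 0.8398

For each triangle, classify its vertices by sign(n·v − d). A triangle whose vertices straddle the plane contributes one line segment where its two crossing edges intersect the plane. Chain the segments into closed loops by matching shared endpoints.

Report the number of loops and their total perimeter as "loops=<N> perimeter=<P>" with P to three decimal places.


loops=1 perimeter=7.400

Straddling triangles (8 of 12):
  (v4,v1,v0) [+--] → (0.8398, -0.945, -0.6878)–(0.8398, -0.945, -0.905)  len=0.2172
  (v2,v4,v0) [-+-] → (0.8398, -0.7182, -0.905)–(0.8398, -0.945, -0.905)  len=0.2268
  (v1,v7,v3) [-+-] → (0.8398, 0.7182, 0.905)–(0.8398, 0.945, 0.905)  len=0.2268
  (v5,v1,v4) [+-+] → (0.8398, -0.945, 0.905)–(0.8398, -0.945, -0.6878)  len=1.5928
  (v5,v7,v1) [++-] → (0.8398, 0.7182, 0.905)–(0.8398, -0.945, 0.905)  len=1.6632
  (v3,v7,v2) [-+-] → (0.8398, 0.945, 0.905)–(0.8398, 0.945, 0.6878)  len=0.2172
  (v6,v4,v2) [++-] → (0.8398, -0.7182, -0.905)–(0.8398, 0.945, -0.905)  len=1.6632
  (v2,v7,v6) [-++] → (0.8398, 0.945, 0.6878)–(0.8398, 0.945, -0.905)  len=1.5928

Chained into 1 loop(s):
  loop 1: 8 segments, perimeter = 7.4000
Total perimeter = 7.400


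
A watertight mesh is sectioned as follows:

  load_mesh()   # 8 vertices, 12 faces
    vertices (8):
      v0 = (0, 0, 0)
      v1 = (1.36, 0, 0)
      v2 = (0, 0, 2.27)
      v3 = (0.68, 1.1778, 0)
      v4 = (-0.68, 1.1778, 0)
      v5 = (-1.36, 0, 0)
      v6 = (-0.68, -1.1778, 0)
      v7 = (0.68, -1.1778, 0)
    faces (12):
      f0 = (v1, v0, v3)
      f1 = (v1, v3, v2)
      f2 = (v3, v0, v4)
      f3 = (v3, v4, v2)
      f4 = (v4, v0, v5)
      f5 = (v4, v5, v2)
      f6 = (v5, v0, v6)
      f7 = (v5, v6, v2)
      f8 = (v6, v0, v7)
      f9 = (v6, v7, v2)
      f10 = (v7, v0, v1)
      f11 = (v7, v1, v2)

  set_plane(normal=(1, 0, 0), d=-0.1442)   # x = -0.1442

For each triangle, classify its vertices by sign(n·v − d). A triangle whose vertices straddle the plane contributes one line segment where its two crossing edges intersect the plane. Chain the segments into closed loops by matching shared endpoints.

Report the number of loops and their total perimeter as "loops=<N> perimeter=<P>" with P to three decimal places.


loops=1 perimeter=7.079

Straddling triangles (8 of 12):
  (v3,v0,v4) [++-] → (-0.1442, 0.249763, 0)–(-0.1442, 1.1778, 0)  len=0.9280
  (v3,v4,v2) [+-+] → (-0.1442, 1.1778, 0)–(-0.1442, 0.249763, 1.78863)  len=2.0151
  (v4,v0,v5) [-+-] → (-0.1442, 0.249763, 0)–(-0.1442, 0, 0)  len=0.2498
  (v4,v5,v2) [--+] → (-0.1442, 0, 2.02931)–(-0.1442, 0.249763, 1.78863)  len=0.3469
  (v5,v0,v6) [-+-] → (-0.1442, 0, 0)–(-0.1442, -0.249763, 0)  len=0.2498
  (v5,v6,v2) [--+] → (-0.1442, -0.249763, 1.78863)–(-0.1442, 0, 2.02931)  len=0.3469
  (v6,v0,v7) [-++] → (-0.1442, -0.249763, 0)–(-0.1442, -1.1778, 0)  len=0.9280
  (v6,v7,v2) [-++] → (-0.1442, -1.1778, 0)–(-0.1442, -0.249763, 1.78863)  len=2.0151

Chained into 1 loop(s):
  loop 1: 8 segments, perimeter = 7.0794
Total perimeter = 7.079


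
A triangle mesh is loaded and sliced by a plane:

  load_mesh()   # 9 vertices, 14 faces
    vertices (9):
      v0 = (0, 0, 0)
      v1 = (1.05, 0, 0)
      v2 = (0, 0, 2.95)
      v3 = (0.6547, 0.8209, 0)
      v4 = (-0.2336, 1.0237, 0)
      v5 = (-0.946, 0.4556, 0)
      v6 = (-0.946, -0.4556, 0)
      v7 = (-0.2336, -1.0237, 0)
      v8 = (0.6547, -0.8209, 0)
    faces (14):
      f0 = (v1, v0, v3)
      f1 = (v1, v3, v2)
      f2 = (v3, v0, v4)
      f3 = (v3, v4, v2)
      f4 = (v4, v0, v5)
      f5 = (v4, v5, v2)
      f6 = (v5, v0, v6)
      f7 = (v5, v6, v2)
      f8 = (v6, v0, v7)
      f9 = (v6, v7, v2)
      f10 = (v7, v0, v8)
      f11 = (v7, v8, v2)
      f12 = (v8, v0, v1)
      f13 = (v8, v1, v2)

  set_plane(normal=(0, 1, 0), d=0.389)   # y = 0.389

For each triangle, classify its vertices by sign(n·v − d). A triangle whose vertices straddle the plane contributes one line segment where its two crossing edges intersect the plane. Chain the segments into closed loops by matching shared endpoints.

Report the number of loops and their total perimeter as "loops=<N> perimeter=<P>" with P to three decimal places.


Straddling triangles (8 of 14):
  (v1,v0,v3) [--+] → (0.310243, 0.389, 0)–(0.862679, 0.389, 0)  len=0.5524
  (v1,v3,v2) [-+-] → (0.862679, 0.389, 0)–(0.310243, 0.389, 1.55208)  len=1.6475
  (v3,v0,v4) [+-+] → (0.310243, 0.389, 0)–(-0.0887666, 0.389, 0)  len=0.3990
  (v3,v4,v2) [++-] → (-0.0887666, 0.389, 1.82902)–(0.310243, 0.389, 1.55208)  len=0.4857
  (v4,v0,v5) [+-+] → (-0.0887666, 0.389, 0)–(-0.807713, 0.389, 0)  len=0.7189
  (v4,v5,v2) [++-] → (-0.807713, 0.389, 0.431234)–(-0.0887666, 0.389, 1.82902)  len=1.5718
  (v5,v0,v6) [+--] → (-0.807713, 0.389, 0)–(-0.946, 0.389, 0)  len=0.1383
  (v5,v6,v2) [+--] → (-0.946, 0.389, 0)–(-0.807713, 0.389, 0.431234)  len=0.4529

Chained into 1 loop(s):
  loop 1: 8 segments, perimeter = 5.9665
Total perimeter = 5.967

loops=1 perimeter=5.967


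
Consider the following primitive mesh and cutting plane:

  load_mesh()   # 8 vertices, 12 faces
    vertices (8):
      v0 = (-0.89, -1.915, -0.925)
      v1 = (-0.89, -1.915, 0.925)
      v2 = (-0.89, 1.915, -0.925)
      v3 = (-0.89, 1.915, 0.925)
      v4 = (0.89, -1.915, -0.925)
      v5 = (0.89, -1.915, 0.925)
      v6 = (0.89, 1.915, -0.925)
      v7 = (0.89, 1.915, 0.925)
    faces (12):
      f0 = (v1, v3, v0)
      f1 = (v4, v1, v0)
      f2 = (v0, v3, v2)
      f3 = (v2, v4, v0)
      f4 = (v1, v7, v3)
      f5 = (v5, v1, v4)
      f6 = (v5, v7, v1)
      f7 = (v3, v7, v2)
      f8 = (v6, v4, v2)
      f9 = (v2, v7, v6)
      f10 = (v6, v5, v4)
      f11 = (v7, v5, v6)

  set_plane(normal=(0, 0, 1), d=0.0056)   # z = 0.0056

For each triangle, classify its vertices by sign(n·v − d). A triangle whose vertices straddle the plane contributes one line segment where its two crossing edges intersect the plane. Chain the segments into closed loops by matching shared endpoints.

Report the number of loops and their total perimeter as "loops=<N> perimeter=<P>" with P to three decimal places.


Straddling triangles (8 of 12):
  (v1,v3,v0) [++-] → (-0.89, 0.0115935, 0.0056)–(-0.89, -1.915, 0.0056)  len=1.9266
  (v4,v1,v0) [-+-] → (-0.00538811, -1.915, 0.0056)–(-0.89, -1.915, 0.0056)  len=0.8846
  (v0,v3,v2) [-+-] → (-0.89, 0.0115935, 0.0056)–(-0.89, 1.915, 0.0056)  len=1.9034
  (v5,v1,v4) [++-] → (-0.00538811, -1.915, 0.0056)–(0.89, -1.915, 0.0056)  len=0.8954
  (v3,v7,v2) [++-] → (0.00538811, 1.915, 0.0056)–(-0.89, 1.915, 0.0056)  len=0.8954
  (v2,v7,v6) [-+-] → (0.00538811, 1.915, 0.0056)–(0.89, 1.915, 0.0056)  len=0.8846
  (v6,v5,v4) [-+-] → (0.89, -0.0115935, 0.0056)–(0.89, -1.915, 0.0056)  len=1.9034
  (v7,v5,v6) [++-] → (0.89, -0.0115935, 0.0056)–(0.89, 1.915, 0.0056)  len=1.9266

Chained into 1 loop(s):
  loop 1: 8 segments, perimeter = 11.2200
Total perimeter = 11.220

loops=1 perimeter=11.220


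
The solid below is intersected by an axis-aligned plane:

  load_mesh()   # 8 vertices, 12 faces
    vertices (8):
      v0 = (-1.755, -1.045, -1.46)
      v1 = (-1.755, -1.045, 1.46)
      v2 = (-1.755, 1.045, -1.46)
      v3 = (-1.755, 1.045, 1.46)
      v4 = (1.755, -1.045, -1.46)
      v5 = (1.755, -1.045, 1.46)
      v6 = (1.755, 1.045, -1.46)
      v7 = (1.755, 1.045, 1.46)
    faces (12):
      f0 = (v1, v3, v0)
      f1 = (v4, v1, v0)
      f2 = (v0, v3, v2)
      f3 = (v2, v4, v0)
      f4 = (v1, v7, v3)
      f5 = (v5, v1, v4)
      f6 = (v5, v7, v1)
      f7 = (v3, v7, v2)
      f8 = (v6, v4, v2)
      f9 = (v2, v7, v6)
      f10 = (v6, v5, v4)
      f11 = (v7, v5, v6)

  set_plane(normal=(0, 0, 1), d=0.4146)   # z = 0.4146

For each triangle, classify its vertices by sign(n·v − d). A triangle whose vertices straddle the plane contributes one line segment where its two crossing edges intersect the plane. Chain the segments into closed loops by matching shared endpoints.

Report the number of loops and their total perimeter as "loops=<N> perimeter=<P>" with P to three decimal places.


loops=1 perimeter=11.200

Straddling triangles (8 of 12):
  (v1,v3,v0) [++-] → (-1.755, 0.296751, 0.4146)–(-1.755, -1.045, 0.4146)  len=1.3418
  (v4,v1,v0) [-+-] → (-0.498372, -1.045, 0.4146)–(-1.755, -1.045, 0.4146)  len=1.2566
  (v0,v3,v2) [-+-] → (-1.755, 0.296751, 0.4146)–(-1.755, 1.045, 0.4146)  len=0.7482
  (v5,v1,v4) [++-] → (-0.498372, -1.045, 0.4146)–(1.755, -1.045, 0.4146)  len=2.2534
  (v3,v7,v2) [++-] → (0.498372, 1.045, 0.4146)–(-1.755, 1.045, 0.4146)  len=2.2534
  (v2,v7,v6) [-+-] → (0.498372, 1.045, 0.4146)–(1.755, 1.045, 0.4146)  len=1.2566
  (v6,v5,v4) [-+-] → (1.755, -0.296751, 0.4146)–(1.755, -1.045, 0.4146)  len=0.7482
  (v7,v5,v6) [++-] → (1.755, -0.296751, 0.4146)–(1.755, 1.045, 0.4146)  len=1.3418

Chained into 1 loop(s):
  loop 1: 8 segments, perimeter = 11.2000
Total perimeter = 11.200


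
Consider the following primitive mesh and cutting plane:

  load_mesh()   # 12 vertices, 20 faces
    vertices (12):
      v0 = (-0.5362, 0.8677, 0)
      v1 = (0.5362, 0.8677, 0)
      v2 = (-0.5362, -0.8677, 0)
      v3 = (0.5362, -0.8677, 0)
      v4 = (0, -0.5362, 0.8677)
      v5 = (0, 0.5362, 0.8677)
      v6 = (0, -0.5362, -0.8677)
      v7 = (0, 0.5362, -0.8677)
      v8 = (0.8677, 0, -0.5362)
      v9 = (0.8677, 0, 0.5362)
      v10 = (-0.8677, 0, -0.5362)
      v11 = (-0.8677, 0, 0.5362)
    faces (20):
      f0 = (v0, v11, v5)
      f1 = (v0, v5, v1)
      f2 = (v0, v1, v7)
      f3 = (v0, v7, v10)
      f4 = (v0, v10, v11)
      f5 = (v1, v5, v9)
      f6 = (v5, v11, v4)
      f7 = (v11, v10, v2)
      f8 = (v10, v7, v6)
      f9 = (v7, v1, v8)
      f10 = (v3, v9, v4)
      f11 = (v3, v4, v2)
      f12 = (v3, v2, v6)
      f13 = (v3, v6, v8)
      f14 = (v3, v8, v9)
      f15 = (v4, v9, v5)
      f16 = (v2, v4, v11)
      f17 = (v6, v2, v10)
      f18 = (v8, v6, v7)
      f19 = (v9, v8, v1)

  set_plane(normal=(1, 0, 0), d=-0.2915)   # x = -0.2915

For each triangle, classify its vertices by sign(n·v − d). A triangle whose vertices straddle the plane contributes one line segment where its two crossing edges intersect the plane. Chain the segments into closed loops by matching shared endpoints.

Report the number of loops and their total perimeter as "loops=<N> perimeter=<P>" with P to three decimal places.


loops=1 perimeter=5.158

Straddling triangles (10 of 20):
  (v0,v11,v5) [--+] → (-0.2915, 0.356066, 0.756334)–(-0.2915, 0.716417, 0.395983)  len=0.5096
  (v0,v5,v1) [-++] → (-0.2915, 0.716417, 0.395983)–(-0.2915, 0.8677, 0)  len=0.4239
  (v0,v1,v7) [-++] → (-0.2915, 0.8677, 0)–(-0.2915, 0.716417, -0.395983)  len=0.4239
  (v0,v7,v10) [-+-] → (-0.2915, 0.716417, -0.395983)–(-0.2915, 0.356066, -0.756334)  len=0.5096
  (v5,v11,v4) [+-+] → (-0.2915, 0.356066, 0.756334)–(-0.2915, -0.356066, 0.756334)  len=0.7121
  (v10,v7,v6) [-++] → (-0.2915, 0.356066, -0.756334)–(-0.2915, -0.356066, -0.756334)  len=0.7121
  (v3,v4,v2) [++-] → (-0.2915, -0.716417, 0.395983)–(-0.2915, -0.8677, 0)  len=0.4239
  (v3,v2,v6) [+-+] → (-0.2915, -0.8677, 0)–(-0.2915, -0.716417, -0.395983)  len=0.4239
  (v2,v4,v11) [-+-] → (-0.2915, -0.716417, 0.395983)–(-0.2915, -0.356066, 0.756334)  len=0.5096
  (v6,v2,v10) [+--] → (-0.2915, -0.716417, -0.395983)–(-0.2915, -0.356066, -0.756334)  len=0.5096

Chained into 1 loop(s):
  loop 1: 10 segments, perimeter = 5.1583
Total perimeter = 5.158


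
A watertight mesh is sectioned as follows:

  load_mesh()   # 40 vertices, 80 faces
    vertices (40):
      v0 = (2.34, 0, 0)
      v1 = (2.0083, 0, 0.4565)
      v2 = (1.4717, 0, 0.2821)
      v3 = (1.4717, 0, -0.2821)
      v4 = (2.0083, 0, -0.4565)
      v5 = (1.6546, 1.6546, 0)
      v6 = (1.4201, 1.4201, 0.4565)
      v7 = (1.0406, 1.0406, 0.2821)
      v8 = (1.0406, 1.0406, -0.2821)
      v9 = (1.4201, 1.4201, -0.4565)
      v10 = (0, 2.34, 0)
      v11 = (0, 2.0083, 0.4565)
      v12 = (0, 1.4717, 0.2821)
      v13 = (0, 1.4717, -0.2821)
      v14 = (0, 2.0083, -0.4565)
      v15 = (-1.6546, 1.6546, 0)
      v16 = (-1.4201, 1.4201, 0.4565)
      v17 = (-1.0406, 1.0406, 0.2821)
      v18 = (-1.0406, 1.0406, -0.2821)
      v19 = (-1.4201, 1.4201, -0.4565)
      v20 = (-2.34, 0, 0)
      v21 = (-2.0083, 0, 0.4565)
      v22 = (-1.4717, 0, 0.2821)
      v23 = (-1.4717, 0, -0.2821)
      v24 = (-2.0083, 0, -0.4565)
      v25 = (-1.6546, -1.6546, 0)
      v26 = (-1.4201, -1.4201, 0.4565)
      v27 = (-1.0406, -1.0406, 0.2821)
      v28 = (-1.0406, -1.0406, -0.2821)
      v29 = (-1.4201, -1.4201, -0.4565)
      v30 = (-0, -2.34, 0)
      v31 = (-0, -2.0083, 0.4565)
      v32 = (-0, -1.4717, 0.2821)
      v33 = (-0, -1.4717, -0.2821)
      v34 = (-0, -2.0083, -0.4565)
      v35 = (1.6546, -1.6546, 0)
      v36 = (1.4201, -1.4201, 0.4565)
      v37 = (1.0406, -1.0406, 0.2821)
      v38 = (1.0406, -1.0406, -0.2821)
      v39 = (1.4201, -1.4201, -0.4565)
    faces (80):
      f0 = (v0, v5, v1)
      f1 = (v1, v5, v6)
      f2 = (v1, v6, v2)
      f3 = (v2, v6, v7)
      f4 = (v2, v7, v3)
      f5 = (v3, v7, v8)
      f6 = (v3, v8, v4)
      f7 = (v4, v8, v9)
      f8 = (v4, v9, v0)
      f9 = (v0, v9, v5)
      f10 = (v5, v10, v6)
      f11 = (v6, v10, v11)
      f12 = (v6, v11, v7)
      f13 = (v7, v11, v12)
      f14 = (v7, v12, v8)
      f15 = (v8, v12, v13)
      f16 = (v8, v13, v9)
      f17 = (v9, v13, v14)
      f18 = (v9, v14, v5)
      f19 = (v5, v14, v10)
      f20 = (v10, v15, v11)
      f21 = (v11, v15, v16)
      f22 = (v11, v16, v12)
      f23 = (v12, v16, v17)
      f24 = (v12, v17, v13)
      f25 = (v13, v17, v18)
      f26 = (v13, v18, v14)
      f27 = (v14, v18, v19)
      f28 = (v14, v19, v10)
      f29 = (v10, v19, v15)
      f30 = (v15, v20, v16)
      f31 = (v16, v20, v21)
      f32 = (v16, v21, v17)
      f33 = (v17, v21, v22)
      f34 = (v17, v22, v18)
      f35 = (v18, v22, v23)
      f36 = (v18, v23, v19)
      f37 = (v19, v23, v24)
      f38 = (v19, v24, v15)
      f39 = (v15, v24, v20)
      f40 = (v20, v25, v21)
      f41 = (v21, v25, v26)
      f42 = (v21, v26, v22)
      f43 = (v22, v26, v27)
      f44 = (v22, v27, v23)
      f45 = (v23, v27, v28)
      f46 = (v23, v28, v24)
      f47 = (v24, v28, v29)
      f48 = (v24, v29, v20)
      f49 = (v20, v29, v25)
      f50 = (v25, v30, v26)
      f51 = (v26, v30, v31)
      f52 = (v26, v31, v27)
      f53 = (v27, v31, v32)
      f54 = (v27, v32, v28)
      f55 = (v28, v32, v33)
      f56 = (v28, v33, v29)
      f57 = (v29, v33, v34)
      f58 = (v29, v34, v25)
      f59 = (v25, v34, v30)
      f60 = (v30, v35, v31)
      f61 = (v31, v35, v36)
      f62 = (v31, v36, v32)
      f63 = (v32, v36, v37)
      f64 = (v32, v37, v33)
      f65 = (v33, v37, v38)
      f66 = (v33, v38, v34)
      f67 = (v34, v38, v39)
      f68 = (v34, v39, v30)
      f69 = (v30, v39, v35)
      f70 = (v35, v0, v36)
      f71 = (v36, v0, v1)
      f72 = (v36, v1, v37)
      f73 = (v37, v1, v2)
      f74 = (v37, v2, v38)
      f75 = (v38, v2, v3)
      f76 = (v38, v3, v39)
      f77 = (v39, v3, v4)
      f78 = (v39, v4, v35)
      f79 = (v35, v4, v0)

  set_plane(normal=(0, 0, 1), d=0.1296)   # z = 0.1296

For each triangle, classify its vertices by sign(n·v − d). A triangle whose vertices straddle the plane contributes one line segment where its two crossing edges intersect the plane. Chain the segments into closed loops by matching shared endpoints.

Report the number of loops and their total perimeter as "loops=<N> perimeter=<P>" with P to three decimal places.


loops=2 perimeter=22.762

Straddling triangles (32 of 80):
  (v0,v5,v1) [--+] → (1.75502, 1.18486, 0.1296)–(2.24583, 0, 0.1296)  len=1.2825
  (v1,v5,v6) [+-+] → (1.75502, 1.18486, 0.1296)–(1.58803, 1.58803, 0.1296)  len=0.4364
  (v2,v7,v3) [++-] → (1.15712, 0.759332, 0.1296)–(1.4717, 0, 0.1296)  len=0.8219
  (v3,v7,v8) [-+-] → (1.15712, 0.759332, 0.1296)–(1.0406, 1.0406, 0.1296)  len=0.3044
  (v5,v10,v6) [--+] → (0.403165, 2.07884, 0.1296)–(1.58803, 1.58803, 0.1296)  len=1.2825
  (v6,v10,v11) [+-+] → (0.403165, 2.07884, 0.1296)–(0, 2.24583, 0.1296)  len=0.4364
  (v7,v12,v8) [++-] → (0.281268, 1.35518, 0.1296)–(1.0406, 1.0406, 0.1296)  len=0.8219
  (v8,v12,v13) [-+-] → (0.281268, 1.35518, 0.1296)–(0, 1.4717, 0.1296)  len=0.3044
  (v10,v15,v11) [--+] → (-1.18486, 1.75502, 0.1296)–(0, 2.24583, 0.1296)  len=1.2825
  (v11,v15,v16) [+-+] → (-1.18486, 1.75502, 0.1296)–(-1.58803, 1.58803, 0.1296)  len=0.4364
  (v12,v17,v13) [++-] → (-0.759332, 1.15712, 0.1296)–(0, 1.4717, 0.1296)  len=0.8219
  (v13,v17,v18) [-+-] → (-0.759332, 1.15712, 0.1296)–(-1.0406, 1.0406, 0.1296)  len=0.3044
  (v15,v20,v16) [--+] → (-2.07884, 0.403165, 0.1296)–(-1.58803, 1.58803, 0.1296)  len=1.2825
  (v16,v20,v21) [+-+] → (-2.07884, 0.403165, 0.1296)–(-2.24583, 0, 0.1296)  len=0.4364
  (v17,v22,v18) [++-] → (-1.35518, 0.281268, 0.1296)–(-1.0406, 1.0406, 0.1296)  len=0.8219
  (v18,v22,v23) [-+-] → (-1.35518, 0.281268, 0.1296)–(-1.4717, 0, 0.1296)  len=0.3044
  (v20,v25,v21) [--+] → (-1.75502, -1.18486, 0.1296)–(-2.24583, 0, 0.1296)  len=1.2825
  (v21,v25,v26) [+-+] → (-1.75502, -1.18486, 0.1296)–(-1.58803, -1.58803, 0.1296)  len=0.4364
  (v22,v27,v23) [++-] → (-1.15712, -0.759332, 0.1296)–(-1.4717, 0, 0.1296)  len=0.8219
  (v23,v27,v28) [-+-] → (-1.15712, -0.759332, 0.1296)–(-1.0406, -1.0406, 0.1296)  len=0.3044
  (v25,v30,v26) [--+] → (-0.403165, -2.07884, 0.1296)–(-1.58803, -1.58803, 0.1296)  len=1.2825
  (v26,v30,v31) [+-+] → (-0.403165, -2.07884, 0.1296)–(0, -2.24583, 0.1296)  len=0.4364
  (v27,v32,v28) [++-] → (-0.281268, -1.35518, 0.1296)–(-1.0406, -1.0406, 0.1296)  len=0.8219
  (v28,v32,v33) [-+-] → (-0.281268, -1.35518, 0.1296)–(0, -1.4717, 0.1296)  len=0.3044
  (v30,v35,v31) [--+] → (1.18486, -1.75502, 0.1296)–(0, -2.24583, 0.1296)  len=1.2825
  (v31,v35,v36) [+-+] → (1.18486, -1.75502, 0.1296)–(1.58803, -1.58803, 0.1296)  len=0.4364
  (v32,v37,v33) [++-] → (0.759332, -1.15712, 0.1296)–(0, -1.4717, 0.1296)  len=0.8219
  (v33,v37,v38) [-+-] → (0.759332, -1.15712, 0.1296)–(1.0406, -1.0406, 0.1296)  len=0.3044
  (v35,v0,v36) [--+] → (2.07884, -0.403165, 0.1296)–(1.58803, -1.58803, 0.1296)  len=1.2825
  (v36,v0,v1) [+-+] → (2.07884, -0.403165, 0.1296)–(2.24583, 0, 0.1296)  len=0.4364
  (v37,v2,v38) [++-] → (1.35518, -0.281268, 0.1296)–(1.0406, -1.0406, 0.1296)  len=0.8219
  (v38,v2,v3) [-+-] → (1.35518, -0.281268, 0.1296)–(1.4717, 0, 0.1296)  len=0.3044

Chained into 2 loop(s):
  loop 1: 16 segments, perimeter = 13.7510
  loop 2: 16 segments, perimeter = 9.0109
Total perimeter = 22.762


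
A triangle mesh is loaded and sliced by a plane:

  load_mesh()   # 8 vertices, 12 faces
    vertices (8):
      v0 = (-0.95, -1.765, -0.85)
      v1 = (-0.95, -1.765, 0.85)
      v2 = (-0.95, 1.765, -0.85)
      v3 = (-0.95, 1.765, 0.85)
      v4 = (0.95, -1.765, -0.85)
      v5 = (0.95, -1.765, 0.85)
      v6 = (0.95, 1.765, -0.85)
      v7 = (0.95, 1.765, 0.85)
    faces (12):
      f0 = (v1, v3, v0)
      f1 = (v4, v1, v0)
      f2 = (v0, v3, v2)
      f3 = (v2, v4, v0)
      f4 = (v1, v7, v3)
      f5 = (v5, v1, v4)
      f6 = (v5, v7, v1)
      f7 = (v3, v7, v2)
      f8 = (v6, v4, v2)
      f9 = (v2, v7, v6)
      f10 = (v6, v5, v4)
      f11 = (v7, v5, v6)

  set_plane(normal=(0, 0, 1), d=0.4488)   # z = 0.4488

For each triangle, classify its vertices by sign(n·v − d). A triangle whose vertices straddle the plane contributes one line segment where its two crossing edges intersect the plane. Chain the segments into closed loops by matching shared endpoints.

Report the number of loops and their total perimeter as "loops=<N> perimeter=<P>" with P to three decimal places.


Straddling triangles (8 of 12):
  (v1,v3,v0) [++-] → (-0.95, 0.93192, 0.4488)–(-0.95, -1.765, 0.4488)  len=2.6969
  (v4,v1,v0) [-+-] → (-0.5016, -1.765, 0.4488)–(-0.95, -1.765, 0.4488)  len=0.4484
  (v0,v3,v2) [-+-] → (-0.95, 0.93192, 0.4488)–(-0.95, 1.765, 0.4488)  len=0.8331
  (v5,v1,v4) [++-] → (-0.5016, -1.765, 0.4488)–(0.95, -1.765, 0.4488)  len=1.4516
  (v3,v7,v2) [++-] → (0.5016, 1.765, 0.4488)–(-0.95, 1.765, 0.4488)  len=1.4516
  (v2,v7,v6) [-+-] → (0.5016, 1.765, 0.4488)–(0.95, 1.765, 0.4488)  len=0.4484
  (v6,v5,v4) [-+-] → (0.95, -0.93192, 0.4488)–(0.95, -1.765, 0.4488)  len=0.8331
  (v7,v5,v6) [++-] → (0.95, -0.93192, 0.4488)–(0.95, 1.765, 0.4488)  len=2.6969

Chained into 1 loop(s):
  loop 1: 8 segments, perimeter = 10.8600
Total perimeter = 10.860

loops=1 perimeter=10.860


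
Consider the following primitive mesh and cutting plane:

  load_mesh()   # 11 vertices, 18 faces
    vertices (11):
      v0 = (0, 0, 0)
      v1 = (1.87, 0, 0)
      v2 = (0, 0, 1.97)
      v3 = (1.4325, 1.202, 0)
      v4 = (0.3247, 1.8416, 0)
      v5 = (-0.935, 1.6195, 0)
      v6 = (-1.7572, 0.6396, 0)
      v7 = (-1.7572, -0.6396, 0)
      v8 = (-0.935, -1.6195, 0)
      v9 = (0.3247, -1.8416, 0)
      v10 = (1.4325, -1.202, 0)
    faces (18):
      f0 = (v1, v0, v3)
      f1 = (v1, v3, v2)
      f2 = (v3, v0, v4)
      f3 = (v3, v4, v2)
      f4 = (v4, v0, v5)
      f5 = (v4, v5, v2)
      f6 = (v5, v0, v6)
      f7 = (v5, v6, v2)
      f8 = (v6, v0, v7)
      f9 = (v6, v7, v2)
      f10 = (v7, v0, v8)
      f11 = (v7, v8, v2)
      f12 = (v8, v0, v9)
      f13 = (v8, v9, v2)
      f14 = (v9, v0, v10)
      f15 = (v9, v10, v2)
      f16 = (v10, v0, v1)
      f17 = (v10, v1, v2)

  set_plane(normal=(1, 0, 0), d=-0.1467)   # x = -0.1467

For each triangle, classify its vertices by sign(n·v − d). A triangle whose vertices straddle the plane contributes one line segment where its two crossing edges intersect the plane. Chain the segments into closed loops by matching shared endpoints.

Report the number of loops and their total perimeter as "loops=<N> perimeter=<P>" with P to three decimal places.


Straddling triangles (10 of 18):
  (v4,v0,v5) [++-] → (-0.1467, 0.254097, 0)–(-0.1467, 1.75849, 0)  len=1.5044
  (v4,v5,v2) [+-+] → (-0.1467, 1.75849, 0)–(-0.1467, 0.254097, 1.66091)  len=2.2409
  (v5,v0,v6) [-+-] → (-0.1467, 0.254097, 0)–(-0.1467, 0.0533971, 0)  len=0.2007
  (v5,v6,v2) [--+] → (-0.1467, 0.0533971, 1.80553)–(-0.1467, 0.254097, 1.66091)  len=0.2474
  (v6,v0,v7) [-+-] → (-0.1467, 0.0533971, 0)–(-0.1467, -0.0533971, 0)  len=0.1068
  (v6,v7,v2) [--+] → (-0.1467, -0.0533971, 1.80553)–(-0.1467, 0.0533971, 1.80553)  len=0.1068
  (v7,v0,v8) [-+-] → (-0.1467, -0.0533971, 0)–(-0.1467, -0.254097, 0)  len=0.2007
  (v7,v8,v2) [--+] → (-0.1467, -0.254097, 1.66091)–(-0.1467, -0.0533971, 1.80553)  len=0.2474
  (v8,v0,v9) [-++] → (-0.1467, -0.254097, 0)–(-0.1467, -1.75849, 0)  len=1.5044
  (v8,v9,v2) [-++] → (-0.1467, -1.75849, 0)–(-0.1467, -0.254097, 1.66091)  len=2.2409

Chained into 1 loop(s):
  loop 1: 10 segments, perimeter = 8.6004
Total perimeter = 8.600

loops=1 perimeter=8.600


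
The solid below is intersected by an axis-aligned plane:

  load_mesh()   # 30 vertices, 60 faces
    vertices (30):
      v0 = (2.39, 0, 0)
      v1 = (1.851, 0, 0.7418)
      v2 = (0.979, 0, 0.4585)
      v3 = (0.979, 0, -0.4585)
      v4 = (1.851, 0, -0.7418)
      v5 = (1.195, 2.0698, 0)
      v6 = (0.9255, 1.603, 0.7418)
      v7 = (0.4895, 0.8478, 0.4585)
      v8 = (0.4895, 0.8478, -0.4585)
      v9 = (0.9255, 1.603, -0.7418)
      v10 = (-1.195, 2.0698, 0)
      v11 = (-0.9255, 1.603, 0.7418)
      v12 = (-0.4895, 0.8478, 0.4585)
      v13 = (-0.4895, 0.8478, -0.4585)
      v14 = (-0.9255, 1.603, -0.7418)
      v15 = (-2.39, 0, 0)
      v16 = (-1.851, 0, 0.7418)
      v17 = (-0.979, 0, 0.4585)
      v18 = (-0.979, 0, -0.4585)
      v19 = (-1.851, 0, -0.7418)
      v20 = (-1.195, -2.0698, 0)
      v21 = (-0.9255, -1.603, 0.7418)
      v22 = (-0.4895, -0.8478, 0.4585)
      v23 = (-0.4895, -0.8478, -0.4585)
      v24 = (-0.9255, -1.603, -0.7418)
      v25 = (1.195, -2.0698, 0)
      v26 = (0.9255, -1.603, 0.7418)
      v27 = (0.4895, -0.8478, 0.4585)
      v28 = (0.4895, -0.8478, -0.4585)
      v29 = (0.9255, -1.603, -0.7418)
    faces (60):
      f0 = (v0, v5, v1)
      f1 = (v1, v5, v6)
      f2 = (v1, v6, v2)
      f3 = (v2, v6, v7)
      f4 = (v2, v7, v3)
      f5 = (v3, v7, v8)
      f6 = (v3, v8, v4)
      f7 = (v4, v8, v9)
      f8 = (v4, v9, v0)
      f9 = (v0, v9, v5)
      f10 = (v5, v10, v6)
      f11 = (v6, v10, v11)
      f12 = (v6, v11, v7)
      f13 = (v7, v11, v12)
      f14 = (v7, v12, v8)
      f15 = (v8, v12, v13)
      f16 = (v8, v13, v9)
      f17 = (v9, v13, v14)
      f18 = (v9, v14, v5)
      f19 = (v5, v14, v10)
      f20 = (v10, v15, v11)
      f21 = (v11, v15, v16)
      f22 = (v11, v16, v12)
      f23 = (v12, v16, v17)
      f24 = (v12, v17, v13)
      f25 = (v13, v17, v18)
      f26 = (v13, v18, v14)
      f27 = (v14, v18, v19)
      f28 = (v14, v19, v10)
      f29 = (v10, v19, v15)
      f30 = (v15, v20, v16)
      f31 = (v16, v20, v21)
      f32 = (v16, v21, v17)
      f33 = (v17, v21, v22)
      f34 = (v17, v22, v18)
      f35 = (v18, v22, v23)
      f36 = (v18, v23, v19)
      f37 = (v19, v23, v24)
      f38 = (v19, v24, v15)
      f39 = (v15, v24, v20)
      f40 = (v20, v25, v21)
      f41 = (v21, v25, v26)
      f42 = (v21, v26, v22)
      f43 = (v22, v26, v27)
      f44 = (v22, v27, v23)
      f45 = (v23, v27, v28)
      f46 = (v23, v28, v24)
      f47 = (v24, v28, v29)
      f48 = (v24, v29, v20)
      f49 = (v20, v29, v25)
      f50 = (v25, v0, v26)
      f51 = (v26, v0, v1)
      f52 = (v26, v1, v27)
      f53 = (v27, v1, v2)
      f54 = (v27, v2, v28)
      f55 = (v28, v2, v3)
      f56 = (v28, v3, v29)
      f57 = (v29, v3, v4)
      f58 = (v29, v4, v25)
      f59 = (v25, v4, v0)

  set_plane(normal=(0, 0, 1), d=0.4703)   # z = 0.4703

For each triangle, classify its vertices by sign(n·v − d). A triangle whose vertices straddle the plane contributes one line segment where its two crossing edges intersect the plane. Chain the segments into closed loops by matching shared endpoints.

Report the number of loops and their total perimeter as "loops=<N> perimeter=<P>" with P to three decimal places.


Straddling triangles (24 of 60):
  (v0,v5,v1) [--+] → (1.6109, 0.75755, 0.4703)–(2.04827, 0, 0.4703)  len=0.8747
  (v1,v5,v6) [+-+] → (1.6109, 0.75755, 0.4703)–(1.02414, 1.77385, 0.4703)  len=1.1735
  (v1,v6,v2) [++-] → (0.976772, 0.0667681, 0.4703)–(1.01532, 0, 0.4703)  len=0.0771
  (v2,v6,v7) [-+-] → (0.976772, 0.0667681, 0.4703)–(0.50766, 0.879256, 0.4703)  len=0.9382
  (v5,v10,v6) [--+] → (0.149394, 1.77385, 0.4703)–(1.02414, 1.77385, 0.4703)  len=0.8747
  (v6,v10,v11) [+-+] → (0.149394, 1.77385, 0.4703)–(-1.02414, 1.77385, 0.4703)  len=1.1735
  (v6,v11,v7) [++-] → (0.430562, 0.879256, 0.4703)–(0.50766, 0.879256, 0.4703)  len=0.0771
  (v7,v11,v12) [-+-] → (0.430562, 0.879256, 0.4703)–(-0.50766, 0.879256, 0.4703)  len=0.9382
  (v10,v15,v11) [--+] → (-1.46151, 1.0163, 0.4703)–(-1.02414, 1.77385, 0.4703)  len=0.8747
  (v11,v15,v16) [+-+] → (-1.46151, 1.0163, 0.4703)–(-2.04827, 0, 0.4703)  len=1.1735
  (v11,v16,v12) [++-] → (-0.546209, 0.812487, 0.4703)–(-0.50766, 0.879256, 0.4703)  len=0.0771
  (v12,v16,v17) [-+-] → (-0.546209, 0.812487, 0.4703)–(-1.01532, 0, 0.4703)  len=0.9382
  (v15,v20,v16) [--+] → (-1.6109, -0.75755, 0.4703)–(-2.04827, 0, 0.4703)  len=0.8747
  (v16,v20,v21) [+-+] → (-1.6109, -0.75755, 0.4703)–(-1.02414, -1.77385, 0.4703)  len=1.1735
  (v16,v21,v17) [++-] → (-0.976772, -0.0667681, 0.4703)–(-1.01532, 0, 0.4703)  len=0.0771
  (v17,v21,v22) [-+-] → (-0.976772, -0.0667681, 0.4703)–(-0.50766, -0.879256, 0.4703)  len=0.9382
  (v20,v25,v21) [--+] → (-0.149394, -1.77385, 0.4703)–(-1.02414, -1.77385, 0.4703)  len=0.8747
  (v21,v25,v26) [+-+] → (-0.149394, -1.77385, 0.4703)–(1.02414, -1.77385, 0.4703)  len=1.1735
  (v21,v26,v22) [++-] → (-0.430562, -0.879256, 0.4703)–(-0.50766, -0.879256, 0.4703)  len=0.0771
  (v22,v26,v27) [-+-] → (-0.430562, -0.879256, 0.4703)–(0.50766, -0.879256, 0.4703)  len=0.9382
  (v25,v0,v26) [--+] → (1.46151, -1.0163, 0.4703)–(1.02414, -1.77385, 0.4703)  len=0.8747
  (v26,v0,v1) [+-+] → (1.46151, -1.0163, 0.4703)–(2.04827, 0, 0.4703)  len=1.1735
  (v26,v1,v27) [++-] → (0.546209, -0.812487, 0.4703)–(0.50766, -0.879256, 0.4703)  len=0.0771
  (v27,v1,v2) [-+-] → (0.546209, -0.812487, 0.4703)–(1.01532, 0, 0.4703)  len=0.9382

Chained into 2 loop(s):
  loop 1: 12 segments, perimeter = 12.2896
  loop 2: 12 segments, perimeter = 6.0918
Total perimeter = 18.381

loops=2 perimeter=18.381


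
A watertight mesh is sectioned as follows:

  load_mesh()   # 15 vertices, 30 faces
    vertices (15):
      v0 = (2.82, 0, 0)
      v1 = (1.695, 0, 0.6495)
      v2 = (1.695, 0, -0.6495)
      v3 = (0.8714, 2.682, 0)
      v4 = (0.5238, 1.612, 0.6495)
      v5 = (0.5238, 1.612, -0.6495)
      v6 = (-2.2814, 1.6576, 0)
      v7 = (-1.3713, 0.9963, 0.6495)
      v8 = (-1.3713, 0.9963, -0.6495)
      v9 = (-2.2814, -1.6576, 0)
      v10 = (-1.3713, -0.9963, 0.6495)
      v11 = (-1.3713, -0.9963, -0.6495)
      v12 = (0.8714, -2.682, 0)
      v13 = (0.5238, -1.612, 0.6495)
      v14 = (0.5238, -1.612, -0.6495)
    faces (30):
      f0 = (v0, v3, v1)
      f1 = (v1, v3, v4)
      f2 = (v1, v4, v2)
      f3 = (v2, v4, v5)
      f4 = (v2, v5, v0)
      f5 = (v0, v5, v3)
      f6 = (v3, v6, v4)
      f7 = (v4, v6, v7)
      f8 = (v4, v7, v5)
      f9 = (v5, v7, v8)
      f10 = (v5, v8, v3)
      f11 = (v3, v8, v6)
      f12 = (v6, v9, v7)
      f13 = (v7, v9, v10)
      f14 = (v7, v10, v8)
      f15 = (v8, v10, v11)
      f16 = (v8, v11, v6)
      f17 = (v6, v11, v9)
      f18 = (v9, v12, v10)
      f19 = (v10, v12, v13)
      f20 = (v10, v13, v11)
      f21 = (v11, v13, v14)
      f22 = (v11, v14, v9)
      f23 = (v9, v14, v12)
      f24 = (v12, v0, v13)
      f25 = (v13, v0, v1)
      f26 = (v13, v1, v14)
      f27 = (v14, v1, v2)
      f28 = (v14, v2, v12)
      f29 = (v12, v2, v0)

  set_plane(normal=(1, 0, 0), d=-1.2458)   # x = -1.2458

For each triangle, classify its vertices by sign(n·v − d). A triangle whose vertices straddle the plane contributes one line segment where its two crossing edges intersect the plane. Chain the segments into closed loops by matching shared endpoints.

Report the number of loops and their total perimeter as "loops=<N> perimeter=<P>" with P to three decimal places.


loops=2 perimeter=7.224

Straddling triangles (12 of 30):
  (v3,v6,v4) [+-+] → (-1.2458, 1.99408, 0)–(-1.2458, 1.64077, 0.239777)  len=0.4270
  (v4,v6,v7) [+--] → (-1.2458, 1.64077, 0.239777)–(-1.2458, 1.03707, 0.6495)  len=0.7296
  (v4,v7,v5) [+-+] → (-1.2458, 1.03707, 0.6495)–(-1.2458, 1.03707, 0.563476)  len=0.0860
  (v5,v7,v8) [+--] → (-1.2458, 1.03707, 0.563476)–(-1.2458, 1.03707, -0.6495)  len=1.2130
  (v5,v8,v3) [+-+] → (-1.2458, 1.03707, -0.6495)–(-1.2458, 1.09063, -0.613154)  len=0.0647
  (v3,v8,v6) [+--] → (-1.2458, 1.09063, -0.613154)–(-1.2458, 1.99408, 0)  len=1.0919
  (v9,v12,v10) [-+-] → (-1.2458, -1.99408, 0)–(-1.2458, -1.09063, 0.613154)  len=1.0919
  (v10,v12,v13) [-++] → (-1.2458, -1.09063, 0.613154)–(-1.2458, -1.03707, 0.6495)  len=0.0647
  (v10,v13,v11) [-+-] → (-1.2458, -1.03707, 0.6495)–(-1.2458, -1.03707, -0.563476)  len=1.2130
  (v11,v13,v14) [-++] → (-1.2458, -1.03707, -0.563476)–(-1.2458, -1.03707, -0.6495)  len=0.0860
  (v11,v14,v9) [-+-] → (-1.2458, -1.03707, -0.6495)–(-1.2458, -1.64077, -0.239777)  len=0.7296
  (v9,v14,v12) [-++] → (-1.2458, -1.64077, -0.239777)–(-1.2458, -1.99408, 0)  len=0.4270

Chained into 2 loop(s):
  loop 1: 6 segments, perimeter = 3.6122
  loop 2: 6 segments, perimeter = 3.6122
Total perimeter = 7.224


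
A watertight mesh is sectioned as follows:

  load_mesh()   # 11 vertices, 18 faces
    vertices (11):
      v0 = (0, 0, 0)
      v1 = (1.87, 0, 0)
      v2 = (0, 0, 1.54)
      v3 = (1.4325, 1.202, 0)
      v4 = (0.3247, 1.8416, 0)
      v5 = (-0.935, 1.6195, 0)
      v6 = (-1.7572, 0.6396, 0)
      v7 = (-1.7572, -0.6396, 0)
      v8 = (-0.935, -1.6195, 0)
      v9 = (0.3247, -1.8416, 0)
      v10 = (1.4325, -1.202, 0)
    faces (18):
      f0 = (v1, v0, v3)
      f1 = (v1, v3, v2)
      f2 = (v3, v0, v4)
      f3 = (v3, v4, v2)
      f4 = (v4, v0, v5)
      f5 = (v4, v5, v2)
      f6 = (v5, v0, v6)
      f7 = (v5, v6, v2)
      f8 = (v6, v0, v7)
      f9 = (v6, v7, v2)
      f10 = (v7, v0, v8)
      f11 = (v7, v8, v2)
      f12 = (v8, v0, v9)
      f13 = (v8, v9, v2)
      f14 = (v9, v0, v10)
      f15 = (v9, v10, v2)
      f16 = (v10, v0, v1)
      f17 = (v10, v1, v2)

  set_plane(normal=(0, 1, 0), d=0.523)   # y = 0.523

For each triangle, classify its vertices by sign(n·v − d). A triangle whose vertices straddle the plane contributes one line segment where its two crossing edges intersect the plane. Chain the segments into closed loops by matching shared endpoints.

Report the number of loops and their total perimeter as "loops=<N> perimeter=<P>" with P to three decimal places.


Straddling triangles (10 of 18):
  (v1,v0,v3) [--+] → (0.623292, 0.523, 0)–(1.67964, 0.523, 0)  len=1.0563
  (v1,v3,v2) [-+-] → (1.67964, 0.523, 0)–(0.623292, 0.523, 0.869933)  len=1.3684
  (v3,v0,v4) [+-+] → (0.623292, 0.523, 0)–(0.0922123, 0.523, 0)  len=0.5311
  (v3,v4,v2) [++-] → (0.0922123, 0.523, 1.10265)–(0.623292, 0.523, 0.869933)  len=0.5798
  (v4,v0,v5) [+-+] → (0.0922123, 0.523, 0)–(-0.301948, 0.523, 0)  len=0.3942
  (v4,v5,v2) [++-] → (-0.301948, 0.523, 1.04267)–(0.0922123, 0.523, 1.10265)  len=0.3987
  (v5,v0,v6) [+-+] → (-0.301948, 0.523, 0)–(-1.43686, 0.523, 0)  len=1.1349
  (v5,v6,v2) [++-] → (-1.43686, 0.523, 0.280744)–(-0.301948, 0.523, 1.04267)  len=1.3670
  (v6,v0,v7) [+--] → (-1.43686, 0.523, 0)–(-1.7572, 0.523, 0)  len=0.3203
  (v6,v7,v2) [+--] → (-1.7572, 0.523, 0)–(-1.43686, 0.523, 0.280744)  len=0.4260

Chained into 1 loop(s):
  loop 1: 10 segments, perimeter = 7.5767
Total perimeter = 7.577

loops=1 perimeter=7.577


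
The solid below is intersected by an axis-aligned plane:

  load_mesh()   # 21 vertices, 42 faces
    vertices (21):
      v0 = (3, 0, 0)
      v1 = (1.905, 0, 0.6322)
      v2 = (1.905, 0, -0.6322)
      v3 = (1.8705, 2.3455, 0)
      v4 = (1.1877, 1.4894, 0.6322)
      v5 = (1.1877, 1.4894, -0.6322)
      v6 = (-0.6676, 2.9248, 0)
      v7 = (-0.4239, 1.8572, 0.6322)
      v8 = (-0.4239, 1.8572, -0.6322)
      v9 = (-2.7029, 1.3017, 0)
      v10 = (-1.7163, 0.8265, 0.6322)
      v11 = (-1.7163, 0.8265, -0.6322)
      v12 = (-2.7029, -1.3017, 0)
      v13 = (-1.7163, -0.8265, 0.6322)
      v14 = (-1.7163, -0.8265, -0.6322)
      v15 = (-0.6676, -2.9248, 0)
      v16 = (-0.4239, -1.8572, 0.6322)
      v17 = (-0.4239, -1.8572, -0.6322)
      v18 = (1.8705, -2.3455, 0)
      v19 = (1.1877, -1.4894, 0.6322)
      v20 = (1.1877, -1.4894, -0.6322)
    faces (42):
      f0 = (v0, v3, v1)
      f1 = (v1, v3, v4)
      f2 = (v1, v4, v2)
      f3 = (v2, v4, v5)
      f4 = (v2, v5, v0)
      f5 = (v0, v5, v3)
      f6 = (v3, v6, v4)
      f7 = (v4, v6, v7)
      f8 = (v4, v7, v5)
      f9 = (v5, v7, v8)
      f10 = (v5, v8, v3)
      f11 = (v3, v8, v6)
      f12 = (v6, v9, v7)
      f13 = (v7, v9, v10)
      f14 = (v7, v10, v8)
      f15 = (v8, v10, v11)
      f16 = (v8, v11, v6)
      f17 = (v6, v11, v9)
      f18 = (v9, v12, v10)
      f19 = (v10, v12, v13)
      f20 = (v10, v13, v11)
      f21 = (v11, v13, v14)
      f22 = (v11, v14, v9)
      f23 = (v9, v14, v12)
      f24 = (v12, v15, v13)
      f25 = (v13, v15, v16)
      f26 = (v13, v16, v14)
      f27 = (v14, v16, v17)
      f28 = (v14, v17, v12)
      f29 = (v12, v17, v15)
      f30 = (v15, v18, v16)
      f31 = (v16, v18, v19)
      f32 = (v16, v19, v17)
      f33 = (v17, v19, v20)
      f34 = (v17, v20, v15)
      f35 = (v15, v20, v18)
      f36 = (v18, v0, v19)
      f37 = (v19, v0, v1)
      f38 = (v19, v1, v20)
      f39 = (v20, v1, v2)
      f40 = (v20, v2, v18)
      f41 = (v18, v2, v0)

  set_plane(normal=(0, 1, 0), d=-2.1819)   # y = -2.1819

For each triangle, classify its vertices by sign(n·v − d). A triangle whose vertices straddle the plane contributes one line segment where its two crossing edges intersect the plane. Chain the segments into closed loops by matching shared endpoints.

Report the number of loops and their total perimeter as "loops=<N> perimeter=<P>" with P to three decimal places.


Straddling triangles (10 of 42):
  (v12,v15,v13) [+-+] → (-1.59917, -2.1819, 0)–(-1.03889, -2.1819, 0.223829)  len=0.6033
  (v13,v15,v16) [+-+] → (-1.03889, -2.1819, 0.223829)–(-0.498019, -2.1819, 0.439923)  len=0.5824
  (v12,v17,v15) [++-] → (-0.498019, -2.1819, -0.439923)–(-1.59917, -2.1819, 0)  len=1.1858
  (v15,v18,v16) [--+] → (1.10178, -2.1819, 0.211812)–(-0.498019, -2.1819, 0.439923)  len=1.6160
  (v16,v18,v19) [+-+] → (1.10178, -2.1819, 0.211812)–(1.74002, -2.1819, 0.120813)  len=0.6447
  (v17,v20,v15) [++-] → (0.292622, -2.1819, -0.327199)–(-0.498019, -2.1819, -0.439923)  len=0.7986
  (v15,v20,v18) [-+-] → (0.292622, -2.1819, -0.327199)–(1.74002, -2.1819, -0.120813)  len=1.4620
  (v18,v0,v19) [-++] → (1.94928, -2.1819, 0)–(1.74002, -2.1819, 0.120813)  len=0.2416
  (v20,v2,v18) [++-] → (1.87291, -2.1819, -0.0440963)–(1.74002, -2.1819, -0.120813)  len=0.1534
  (v18,v2,v0) [-++] → (1.87291, -2.1819, -0.0440963)–(1.94928, -2.1819, 0)  len=0.0882

Chained into 1 loop(s):
  loop 1: 10 segments, perimeter = 7.3762
Total perimeter = 7.376

loops=1 perimeter=7.376
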